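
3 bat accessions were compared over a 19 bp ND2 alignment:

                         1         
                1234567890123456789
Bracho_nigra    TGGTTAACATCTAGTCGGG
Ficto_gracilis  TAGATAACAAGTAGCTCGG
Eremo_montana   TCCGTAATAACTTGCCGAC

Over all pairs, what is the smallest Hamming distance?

7

Pairwise Hamming distances:
  Bracho_nigra vs Ficto_gracilis: 7
  Bracho_nigra vs Eremo_montana: 9
  Ficto_gracilis vs Eremo_montana: 10
The smallest is 7, between Bracho_nigra and Ficto_gracilis.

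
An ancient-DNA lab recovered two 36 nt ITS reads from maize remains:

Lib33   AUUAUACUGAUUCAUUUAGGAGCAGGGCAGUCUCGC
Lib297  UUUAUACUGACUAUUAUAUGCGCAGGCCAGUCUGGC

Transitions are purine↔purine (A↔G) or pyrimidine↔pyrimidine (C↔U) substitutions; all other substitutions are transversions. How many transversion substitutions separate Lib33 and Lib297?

8

The sequences differ at positions 1 (A/U, transversion), 11 (U/C, transition), 13 (C/A, transversion), 14 (A/U, transversion), 16 (U/A, transversion), 19 (G/U, transversion), 21 (A/C, transversion), 27 (G/C, transversion), 34 (C/G, transversion).
Of the 9 differences, 1 transition and 8 transversions, so the answer is 8.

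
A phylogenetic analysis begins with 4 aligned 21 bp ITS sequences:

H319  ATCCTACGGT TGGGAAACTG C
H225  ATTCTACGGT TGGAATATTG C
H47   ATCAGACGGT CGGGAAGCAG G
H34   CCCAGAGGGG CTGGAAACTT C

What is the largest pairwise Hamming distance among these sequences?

Pairwise Hamming distances:
  H319 vs H225: 4
  H319 vs H47: 6
  H319 vs H34: 9
  H225 vs H47: 10
  H225 vs H34: 13
  H47 vs H34: 9
The largest is 13, between H225 and H34.

13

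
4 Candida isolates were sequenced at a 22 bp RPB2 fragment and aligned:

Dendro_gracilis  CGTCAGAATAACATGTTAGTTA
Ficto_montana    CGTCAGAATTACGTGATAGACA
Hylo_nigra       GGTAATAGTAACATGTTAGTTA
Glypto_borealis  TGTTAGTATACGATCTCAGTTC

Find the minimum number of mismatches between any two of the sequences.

Pairwise Hamming distances:
  Dendro_gracilis vs Ficto_montana: 5
  Dendro_gracilis vs Hylo_nigra: 4
  Dendro_gracilis vs Glypto_borealis: 8
  Ficto_montana vs Hylo_nigra: 9
  Ficto_montana vs Glypto_borealis: 13
  Hylo_nigra vs Glypto_borealis: 10
The smallest is 4, between Dendro_gracilis and Hylo_nigra.

4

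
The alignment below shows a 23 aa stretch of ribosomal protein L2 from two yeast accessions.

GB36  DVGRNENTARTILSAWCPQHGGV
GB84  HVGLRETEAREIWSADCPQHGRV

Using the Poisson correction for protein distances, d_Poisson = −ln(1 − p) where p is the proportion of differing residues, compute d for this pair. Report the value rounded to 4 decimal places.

The sequences differ at positions 1 (D/H), 4 (R/L), 5 (N/R), 7 (N/T), 8 (T/E), 11 (T/E), 13 (L/W), 16 (W/D), 22 (G/R).
p = 9/23 = 0.391304.
d = −ln(1 − 0.391304) = −ln(0.608696) = 0.4964.

0.4964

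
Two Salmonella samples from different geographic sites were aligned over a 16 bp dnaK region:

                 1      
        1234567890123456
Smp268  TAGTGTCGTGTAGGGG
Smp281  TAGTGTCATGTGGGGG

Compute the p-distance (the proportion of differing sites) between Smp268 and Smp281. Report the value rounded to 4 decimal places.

Mismatches occur at site 8 (G/A), site 12 (A/G).
There are 2 differences over 16 sites, so p = 2/16 = 0.1250.

0.1250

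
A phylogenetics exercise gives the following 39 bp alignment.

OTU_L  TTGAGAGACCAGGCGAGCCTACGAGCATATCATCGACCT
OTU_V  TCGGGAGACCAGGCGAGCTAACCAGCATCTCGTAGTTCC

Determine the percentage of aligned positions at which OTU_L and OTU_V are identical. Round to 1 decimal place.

The sequences differ at positions 2 (T/C), 4 (A/G), 19 (C/T), 20 (T/A), 23 (G/C), 29 (A/C), 32 (A/G), 34 (C/A), 36 (A/T), 37 (C/T), 39 (T/C).
28 of the 39 sites match, so the percent identity is 28/39 × 100 = 71.8%.

71.8%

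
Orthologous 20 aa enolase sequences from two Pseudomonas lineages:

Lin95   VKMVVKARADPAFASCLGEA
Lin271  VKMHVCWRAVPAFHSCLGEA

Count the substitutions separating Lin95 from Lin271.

Mismatches occur at site 4 (V↔H), site 6 (K↔C), site 7 (A↔W), site 10 (D↔V), site 14 (A↔H).
That gives 5 mismatches out of 20 aligned sites, so the Hamming distance is 5.

5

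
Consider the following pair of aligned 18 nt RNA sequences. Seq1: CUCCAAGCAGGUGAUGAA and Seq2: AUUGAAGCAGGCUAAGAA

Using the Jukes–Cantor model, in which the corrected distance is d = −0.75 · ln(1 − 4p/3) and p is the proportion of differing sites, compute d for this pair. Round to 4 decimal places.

Mismatches occur at site 1 (C/A), site 3 (C/U), site 4 (C/G), site 12 (U/C), site 13 (G/U), site 15 (U/A).
p = 6/18 = 0.333333.
d = −0.75 · ln(1 − (4/3)·0.333333) = −0.75 · ln(0.555556) = −0.75 · (-0.587786) = 0.4408.

0.4408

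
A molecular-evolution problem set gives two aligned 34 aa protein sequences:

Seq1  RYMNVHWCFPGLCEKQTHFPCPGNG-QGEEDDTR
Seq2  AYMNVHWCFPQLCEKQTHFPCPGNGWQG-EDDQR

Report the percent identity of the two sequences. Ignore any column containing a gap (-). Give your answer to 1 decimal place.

Excluding the 2 gap columns leaves 32 comparable sites.
The sequences differ at positions 1 (R/A), 11 (G/Q), 33 (T/Q).
29 of the 32 comparable sites match, so the percent identity is 29/32 × 100 = 90.6%.

90.6%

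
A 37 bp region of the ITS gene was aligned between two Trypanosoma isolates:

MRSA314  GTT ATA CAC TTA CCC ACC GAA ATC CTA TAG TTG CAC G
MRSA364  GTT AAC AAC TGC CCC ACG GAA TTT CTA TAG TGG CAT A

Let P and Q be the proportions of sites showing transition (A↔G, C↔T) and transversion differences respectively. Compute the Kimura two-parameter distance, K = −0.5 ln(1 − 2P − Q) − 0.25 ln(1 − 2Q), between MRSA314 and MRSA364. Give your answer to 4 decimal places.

Differing sites — 5:T/A (Tv); 6:A/C (Tv); 7:C/A (Tv); 11:T/G (Tv); 12:A/C (Tv); 18:C/G (Tv); 22:A/T (Tv); 24:C/T (Ti); 32:T/G (Tv); 36:C/T (Ti); 37:G/A (Ti).
Of the 11 differences, 3 transitions and 8 transversions over 37 sites: P = 3/37 = 0.081081, Q = 8/37 = 0.216216.
d = −0.5·ln(0.621622) − 0.25·ln(0.567568) = −0.5·(-0.475423) − 0.25·(-0.566395) = 0.3793.

0.3793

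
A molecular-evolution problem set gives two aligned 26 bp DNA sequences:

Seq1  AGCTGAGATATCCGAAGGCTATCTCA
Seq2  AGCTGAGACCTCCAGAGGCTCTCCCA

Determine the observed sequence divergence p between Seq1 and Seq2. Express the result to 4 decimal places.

Differing sites — 9:T/C; 10:A/C; 14:G/A; 15:A/G; 21:A/C; 24:T/C.
There are 6 differences over 26 sites, so p = 6/26 = 0.2308.

0.2308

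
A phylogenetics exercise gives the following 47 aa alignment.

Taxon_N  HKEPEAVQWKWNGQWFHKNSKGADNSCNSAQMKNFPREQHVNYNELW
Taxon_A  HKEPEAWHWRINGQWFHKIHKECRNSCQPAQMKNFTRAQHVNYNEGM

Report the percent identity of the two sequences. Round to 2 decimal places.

The sequences differ at positions 7 (V/W), 8 (Q/H), 10 (K/R), 11 (W/I), 19 (N/I), 20 (S/H), 22 (G/E), 23 (A/C), 24 (D/R), 28 (N/Q), 29 (S/P), 36 (P/T), 38 (E/A), 46 (L/G), 47 (W/M).
32 of the 47 sites match, so the percent identity is 32/47 × 100 = 68.09%.

68.09%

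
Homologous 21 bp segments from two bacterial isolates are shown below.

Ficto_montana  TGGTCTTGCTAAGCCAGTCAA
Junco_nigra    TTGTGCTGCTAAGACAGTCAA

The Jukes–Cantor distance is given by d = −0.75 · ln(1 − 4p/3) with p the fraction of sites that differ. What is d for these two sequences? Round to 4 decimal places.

0.2197

Mismatches occur at site 2 (G↔T), site 5 (C↔G), site 6 (T↔C), site 14 (C↔A).
p = 4/21 = 0.190476.
d = −0.75 · ln(1 − (4/3)·0.190476) = −0.75 · ln(0.746032) = −0.75 · (-0.292987) = 0.2197.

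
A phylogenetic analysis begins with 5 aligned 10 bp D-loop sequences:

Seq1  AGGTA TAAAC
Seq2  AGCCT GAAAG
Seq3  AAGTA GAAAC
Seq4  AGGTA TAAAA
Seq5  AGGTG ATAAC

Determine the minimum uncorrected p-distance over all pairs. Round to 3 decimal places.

0.100

Pairwise Hamming distances:
  Seq1 vs Seq2: 5
  Seq1 vs Seq3: 2
  Seq1 vs Seq4: 1
  Seq1 vs Seq5: 3
  Seq2 vs Seq3: 5
  Seq2 vs Seq4: 5
  Seq2 vs Seq5: 6
  Seq3 vs Seq4: 3
  Seq3 vs Seq5: 4
  Seq4 vs Seq5: 4
The smallest is 1 mismatch, between Seq1 and Seq4; p = 1/10 = 0.100.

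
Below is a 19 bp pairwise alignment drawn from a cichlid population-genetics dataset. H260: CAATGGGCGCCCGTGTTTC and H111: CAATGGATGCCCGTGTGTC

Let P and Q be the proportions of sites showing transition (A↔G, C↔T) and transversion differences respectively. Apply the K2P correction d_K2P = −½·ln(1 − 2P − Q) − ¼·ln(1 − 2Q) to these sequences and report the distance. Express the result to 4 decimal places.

0.1805

Differing sites — 7:G/A (Ti); 8:C/T (Ti); 17:T/G (Tv).
Of the 3 differences, 2 transitions and 1 transversion over 19 sites: P = 2/19 = 0.105263, Q = 1/19 = 0.052632.
d = −0.5·ln(0.736842) − 0.25·ln(0.894736) = −0.5·(-0.305382) − 0.25·(-0.111227) = 0.1805.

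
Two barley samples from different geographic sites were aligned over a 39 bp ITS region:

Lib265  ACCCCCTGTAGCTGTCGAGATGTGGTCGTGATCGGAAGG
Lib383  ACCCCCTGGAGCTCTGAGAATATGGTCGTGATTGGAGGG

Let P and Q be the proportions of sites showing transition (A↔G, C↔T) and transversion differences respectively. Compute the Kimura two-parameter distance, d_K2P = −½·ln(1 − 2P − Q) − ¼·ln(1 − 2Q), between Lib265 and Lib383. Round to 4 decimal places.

The sequences differ at positions 9 (T/G, transversion), 14 (G/C, transversion), 16 (C/G, transversion), 17 (G/A, transition), 18 (A/G, transition), 19 (G/A, transition), 22 (G/A, transition), 33 (C/T, transition), 37 (A/G, transition).
Of the 9 differences, 6 transitions and 3 transversions over 39 sites: P = 6/39 = 0.153846, Q = 3/39 = 0.076923.
d = −0.5·ln(0.615385) − 0.25·ln(0.846154) = −0.5·(-0.485507) − 0.25·(-0.167054) = 0.2845.

0.2845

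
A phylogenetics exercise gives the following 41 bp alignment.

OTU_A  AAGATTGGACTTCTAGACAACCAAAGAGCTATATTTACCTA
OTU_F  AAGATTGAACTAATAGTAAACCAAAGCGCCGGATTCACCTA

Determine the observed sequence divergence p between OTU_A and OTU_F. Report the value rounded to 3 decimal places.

Differing sites — 8:G/A; 12:T/A; 13:C/A; 17:A/T; 18:C/A; 27:A/C; 30:T/C; 31:A/G; 32:T/G; 36:T/C.
There are 10 differences over 41 sites, so p = 10/41 = 0.244.

0.244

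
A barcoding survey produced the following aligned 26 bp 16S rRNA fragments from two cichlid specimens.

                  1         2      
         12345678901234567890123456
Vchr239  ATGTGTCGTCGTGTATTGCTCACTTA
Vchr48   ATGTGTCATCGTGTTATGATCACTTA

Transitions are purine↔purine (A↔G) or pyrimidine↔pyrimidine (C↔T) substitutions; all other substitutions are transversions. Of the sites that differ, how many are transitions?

Differing sites — 8:G/A (Ti); 15:A/T (Tv); 16:T/A (Tv); 19:C/A (Tv).
Of the 4 differences, 1 transition and 3 transversions, so the answer is 1.

1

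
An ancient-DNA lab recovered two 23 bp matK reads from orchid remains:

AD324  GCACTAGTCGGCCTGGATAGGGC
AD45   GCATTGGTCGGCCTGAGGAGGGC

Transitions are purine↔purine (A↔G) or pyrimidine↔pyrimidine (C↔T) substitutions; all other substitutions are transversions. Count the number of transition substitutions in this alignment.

4

Differing sites — 4:C/T (Ti); 6:A/G (Ti); 16:G/A (Ti); 17:A/G (Ti); 18:T/G (Tv).
Of the 5 differences, 4 transitions and 1 transversion, so the answer is 4.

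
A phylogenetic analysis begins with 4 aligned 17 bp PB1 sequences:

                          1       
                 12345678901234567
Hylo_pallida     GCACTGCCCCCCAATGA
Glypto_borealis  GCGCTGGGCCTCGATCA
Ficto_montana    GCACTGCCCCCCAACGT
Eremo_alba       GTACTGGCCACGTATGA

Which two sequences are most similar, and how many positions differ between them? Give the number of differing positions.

Pairwise Hamming distances:
  Hylo_pallida vs Glypto_borealis: 6
  Hylo_pallida vs Ficto_montana: 2
  Hylo_pallida vs Eremo_alba: 5
  Glypto_borealis vs Ficto_montana: 8
  Glypto_borealis vs Eremo_alba: 8
  Ficto_montana vs Eremo_alba: 7
The smallest is 2, between Hylo_pallida and Ficto_montana.

2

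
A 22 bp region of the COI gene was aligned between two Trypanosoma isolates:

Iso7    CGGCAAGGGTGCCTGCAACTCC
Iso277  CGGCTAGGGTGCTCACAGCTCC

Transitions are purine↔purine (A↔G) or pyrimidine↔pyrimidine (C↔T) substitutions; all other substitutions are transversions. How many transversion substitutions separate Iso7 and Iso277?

1

Differing sites — 5:A/T (Tv); 13:C/T (Ti); 14:T/C (Ti); 15:G/A (Ti); 18:A/G (Ti).
Of the 5 differences, 4 transitions and 1 transversion, so the answer is 1.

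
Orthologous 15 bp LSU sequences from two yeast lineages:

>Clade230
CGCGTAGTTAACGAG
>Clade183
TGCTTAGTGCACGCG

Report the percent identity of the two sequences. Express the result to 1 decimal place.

66.7%

Differing sites — 1:C/T; 4:G/T; 9:T/G; 10:A/C; 14:A/C.
10 of the 15 sites match, so the percent identity is 10/15 × 100 = 66.7%.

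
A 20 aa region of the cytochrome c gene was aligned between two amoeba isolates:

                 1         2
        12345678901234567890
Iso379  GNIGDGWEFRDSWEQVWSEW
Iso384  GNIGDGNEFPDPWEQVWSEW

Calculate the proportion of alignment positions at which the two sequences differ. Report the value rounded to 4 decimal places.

0.1500

Mismatches occur at site 7 (W→N), site 10 (R→P), site 12 (S→P).
There are 3 differences over 20 sites, so p = 3/20 = 0.1500.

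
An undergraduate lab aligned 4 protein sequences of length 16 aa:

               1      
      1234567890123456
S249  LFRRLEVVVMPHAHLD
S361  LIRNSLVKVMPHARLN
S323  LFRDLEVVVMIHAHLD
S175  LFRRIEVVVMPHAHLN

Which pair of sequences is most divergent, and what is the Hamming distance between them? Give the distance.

8

Pairwise Hamming distances:
  S249 vs S361: 7
  S249 vs S323: 2
  S249 vs S175: 2
  S361 vs S323: 8
  S361 vs S175: 6
  S323 vs S175: 4
The largest is 8, between S361 and S323.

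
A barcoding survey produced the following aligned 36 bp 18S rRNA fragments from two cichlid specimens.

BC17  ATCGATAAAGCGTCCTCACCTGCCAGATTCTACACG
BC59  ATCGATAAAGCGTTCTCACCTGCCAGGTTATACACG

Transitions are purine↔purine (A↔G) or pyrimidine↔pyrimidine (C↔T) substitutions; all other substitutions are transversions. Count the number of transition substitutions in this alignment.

Differing sites — 14:C/T (Ti); 27:A/G (Ti); 30:C/A (Tv).
Of the 3 differences, 2 transitions and 1 transversion, so the answer is 2.

2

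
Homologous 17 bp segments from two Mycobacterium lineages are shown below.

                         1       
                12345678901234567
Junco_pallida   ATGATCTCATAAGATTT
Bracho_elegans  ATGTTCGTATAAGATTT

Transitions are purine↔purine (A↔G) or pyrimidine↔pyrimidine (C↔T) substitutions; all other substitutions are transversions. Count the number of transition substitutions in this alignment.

1

The sequences differ at positions 4 (A/T, transversion), 7 (T/G, transversion), 8 (C/T, transition).
Of the 3 differences, 1 transition and 2 transversions, so the answer is 1.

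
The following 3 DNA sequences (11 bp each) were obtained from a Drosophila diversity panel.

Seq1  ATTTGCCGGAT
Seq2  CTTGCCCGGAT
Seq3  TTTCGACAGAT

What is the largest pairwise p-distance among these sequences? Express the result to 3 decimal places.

0.455

Pairwise Hamming distances:
  Seq1 vs Seq2: 3
  Seq1 vs Seq3: 4
  Seq2 vs Seq3: 5
The largest is 5 mismatches, between Seq2 and Seq3; p = 5/11 = 0.455.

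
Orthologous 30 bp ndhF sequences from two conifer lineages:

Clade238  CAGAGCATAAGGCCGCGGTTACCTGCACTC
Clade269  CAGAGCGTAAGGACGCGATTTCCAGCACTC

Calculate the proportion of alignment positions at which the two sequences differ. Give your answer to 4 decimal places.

The sequences differ at positions 7 (A/G), 13 (C/A), 18 (G/A), 21 (A/T), 24 (T/A).
There are 5 differences over 30 sites, so p = 5/30 = 0.1667.

0.1667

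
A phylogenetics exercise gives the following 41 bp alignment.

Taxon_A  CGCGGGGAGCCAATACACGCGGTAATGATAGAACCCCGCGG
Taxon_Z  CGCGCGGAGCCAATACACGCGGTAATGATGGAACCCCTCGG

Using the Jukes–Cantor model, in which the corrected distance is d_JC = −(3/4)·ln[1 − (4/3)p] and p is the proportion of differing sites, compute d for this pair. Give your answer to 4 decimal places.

Mismatches occur at site 5 (G/C), site 30 (A/G), site 38 (G/T).
p = 3/41 = 0.073171.
d = −0.75 · ln(1 − (4/3)·0.073171) = −0.75 · ln(0.902439) = −0.75 · (-0.102654) = 0.0770.

0.0770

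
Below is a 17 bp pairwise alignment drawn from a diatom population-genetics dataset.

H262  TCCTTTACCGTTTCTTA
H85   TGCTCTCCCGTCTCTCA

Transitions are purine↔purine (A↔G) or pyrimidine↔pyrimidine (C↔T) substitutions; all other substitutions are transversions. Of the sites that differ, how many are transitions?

3

The sequences differ at positions 2 (C/G, transversion), 5 (T/C, transition), 7 (A/C, transversion), 12 (T/C, transition), 16 (T/C, transition).
Of the 5 differences, 3 transitions and 2 transversions, so the answer is 3.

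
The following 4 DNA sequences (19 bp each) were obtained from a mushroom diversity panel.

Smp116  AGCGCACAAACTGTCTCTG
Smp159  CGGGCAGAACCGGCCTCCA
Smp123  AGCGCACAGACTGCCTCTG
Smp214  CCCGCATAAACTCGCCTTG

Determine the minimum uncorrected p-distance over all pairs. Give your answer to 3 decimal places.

0.105

Pairwise Hamming distances:
  Smp116 vs Smp159: 8
  Smp116 vs Smp123: 2
  Smp116 vs Smp214: 7
  Smp159 vs Smp123: 8
  Smp159 vs Smp214: 11
  Smp123 vs Smp214: 8
The smallest is 2 mismatches, between Smp116 and Smp123; p = 2/19 = 0.105.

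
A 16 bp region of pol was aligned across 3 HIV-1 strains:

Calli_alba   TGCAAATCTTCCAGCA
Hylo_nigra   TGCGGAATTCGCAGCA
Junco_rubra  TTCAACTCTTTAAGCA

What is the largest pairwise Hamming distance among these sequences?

9

Pairwise Hamming distances:
  Calli_alba vs Hylo_nigra: 6
  Calli_alba vs Junco_rubra: 4
  Hylo_nigra vs Junco_rubra: 9
The largest is 9, between Hylo_nigra and Junco_rubra.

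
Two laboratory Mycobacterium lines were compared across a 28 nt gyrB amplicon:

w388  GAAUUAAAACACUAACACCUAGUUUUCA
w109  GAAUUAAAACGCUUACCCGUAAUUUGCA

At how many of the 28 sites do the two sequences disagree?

6

Mismatches occur at site 11 (A/G), site 14 (A/U), site 17 (A/C), site 19 (C/G), site 22 (G/A), site 26 (U/G).
That gives 6 mismatches out of 28 aligned sites, so the Hamming distance is 6.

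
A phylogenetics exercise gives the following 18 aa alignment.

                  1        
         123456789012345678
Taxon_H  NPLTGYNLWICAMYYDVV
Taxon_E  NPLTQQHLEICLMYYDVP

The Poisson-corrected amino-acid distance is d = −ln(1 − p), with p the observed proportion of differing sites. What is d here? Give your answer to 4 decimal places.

0.4055

Mismatches occur at site 5 (G↔Q), site 6 (Y↔Q), site 7 (N↔H), site 9 (W↔E), site 12 (A↔L), site 18 (V↔P).
p = 6/18 = 0.333333.
d = −ln(1 − 0.333333) = −ln(0.666667) = 0.4055.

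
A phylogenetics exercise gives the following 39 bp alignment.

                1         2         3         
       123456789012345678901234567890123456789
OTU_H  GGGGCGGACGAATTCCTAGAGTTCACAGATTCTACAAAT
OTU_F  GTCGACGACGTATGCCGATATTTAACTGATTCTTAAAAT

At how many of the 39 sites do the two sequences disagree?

13

Differing sites — 2:G/T; 3:G/C; 5:C/A; 6:G/C; 11:A/T; 14:T/G; 17:T/G; 19:G/T; 21:G/T; 24:C/A; 27:A/T; 34:A/T; 35:C/A.
That gives 13 mismatches out of 39 aligned sites, so the Hamming distance is 13.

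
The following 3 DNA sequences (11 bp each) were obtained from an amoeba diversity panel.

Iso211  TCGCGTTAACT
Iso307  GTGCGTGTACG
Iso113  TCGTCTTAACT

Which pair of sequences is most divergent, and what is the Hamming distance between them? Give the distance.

7

Pairwise Hamming distances:
  Iso211 vs Iso307: 5
  Iso211 vs Iso113: 2
  Iso307 vs Iso113: 7
The largest is 7, between Iso307 and Iso113.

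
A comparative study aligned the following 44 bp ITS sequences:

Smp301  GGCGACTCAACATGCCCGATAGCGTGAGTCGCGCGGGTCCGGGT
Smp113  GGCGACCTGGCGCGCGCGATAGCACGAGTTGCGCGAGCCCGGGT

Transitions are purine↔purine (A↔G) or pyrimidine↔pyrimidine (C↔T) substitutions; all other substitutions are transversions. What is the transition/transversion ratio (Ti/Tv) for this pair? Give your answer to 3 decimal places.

The sequences differ at positions 7 (T/C, transition), 8 (C/T, transition), 9 (A/G, transition), 10 (A/G, transition), 12 (A/G, transition), 13 (T/C, transition), 16 (C/G, transversion), 24 (G/A, transition), 25 (T/C, transition), 30 (C/T, transition), 36 (G/A, transition), 38 (T/C, transition).
Of the 12 differences, 11 transitions and 1 transversion, so Ti/Tv = 11/1 = 11.000.

11.000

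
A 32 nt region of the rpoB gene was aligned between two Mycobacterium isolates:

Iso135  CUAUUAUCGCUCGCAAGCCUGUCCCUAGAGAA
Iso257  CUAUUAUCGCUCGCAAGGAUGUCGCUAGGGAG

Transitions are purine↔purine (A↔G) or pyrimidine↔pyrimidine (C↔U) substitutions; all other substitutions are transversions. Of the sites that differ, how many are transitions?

Differing sites — 18:C/G (Tv); 19:C/A (Tv); 24:C/G (Tv); 29:A/G (Ti); 32:A/G (Ti).
Of the 5 differences, 2 transitions and 3 transversions, so the answer is 2.

2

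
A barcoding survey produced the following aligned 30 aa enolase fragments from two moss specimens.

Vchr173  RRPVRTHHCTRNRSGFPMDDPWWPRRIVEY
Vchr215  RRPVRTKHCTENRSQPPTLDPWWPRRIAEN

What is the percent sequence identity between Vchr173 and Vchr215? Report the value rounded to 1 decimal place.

Differing sites — 7:H/K; 11:R/E; 15:G/Q; 16:F/P; 18:M/T; 19:D/L; 28:V/A; 30:Y/N.
22 of the 30 sites match, so the percent identity is 22/30 × 100 = 73.3%.

73.3%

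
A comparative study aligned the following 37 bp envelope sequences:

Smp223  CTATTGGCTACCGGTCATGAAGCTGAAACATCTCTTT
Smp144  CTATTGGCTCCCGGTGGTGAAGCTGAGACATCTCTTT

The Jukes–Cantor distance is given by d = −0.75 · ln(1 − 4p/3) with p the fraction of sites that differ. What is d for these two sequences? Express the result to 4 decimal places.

0.1167

Mismatches occur at site 10 (A→C), site 16 (C→G), site 17 (A→G), site 27 (A→G).
p = 4/37 = 0.108108.
d = −0.75 · ln(1 − (4/3)·0.108108) = −0.75 · ln(0.855856) = −0.75 · (-0.155653) = 0.1167.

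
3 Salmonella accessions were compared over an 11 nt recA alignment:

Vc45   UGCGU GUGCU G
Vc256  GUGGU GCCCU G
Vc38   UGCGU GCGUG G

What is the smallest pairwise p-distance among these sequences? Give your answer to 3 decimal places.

0.273

Pairwise Hamming distances:
  Vc45 vs Vc256: 5
  Vc45 vs Vc38: 3
  Vc256 vs Vc38: 6
The smallest is 3 mismatches, between Vc45 and Vc38; p = 3/11 = 0.273.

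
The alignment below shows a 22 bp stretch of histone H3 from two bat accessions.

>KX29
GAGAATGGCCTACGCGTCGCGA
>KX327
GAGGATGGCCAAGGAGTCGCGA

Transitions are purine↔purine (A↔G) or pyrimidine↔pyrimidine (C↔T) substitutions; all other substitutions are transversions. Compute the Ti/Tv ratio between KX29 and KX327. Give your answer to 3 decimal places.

The sequences differ at positions 4 (A/G, transition), 11 (T/A, transversion), 13 (C/G, transversion), 15 (C/A, transversion).
Of the 4 differences, 1 transition and 3 transversions, so Ti/Tv = 1/3 = 0.333.

0.333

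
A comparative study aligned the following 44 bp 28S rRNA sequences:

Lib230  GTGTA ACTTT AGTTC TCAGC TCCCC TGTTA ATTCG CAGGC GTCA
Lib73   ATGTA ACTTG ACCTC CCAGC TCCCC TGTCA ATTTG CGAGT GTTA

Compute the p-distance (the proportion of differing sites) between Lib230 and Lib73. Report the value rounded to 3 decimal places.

0.250

Differing sites — 1:G/A; 10:T/G; 12:G/C; 13:T/C; 16:T/C; 29:T/C; 34:C/T; 37:A/G; 38:G/A; 40:C/T; 43:C/T.
There are 11 differences over 44 sites, so p = 11/44 = 0.250.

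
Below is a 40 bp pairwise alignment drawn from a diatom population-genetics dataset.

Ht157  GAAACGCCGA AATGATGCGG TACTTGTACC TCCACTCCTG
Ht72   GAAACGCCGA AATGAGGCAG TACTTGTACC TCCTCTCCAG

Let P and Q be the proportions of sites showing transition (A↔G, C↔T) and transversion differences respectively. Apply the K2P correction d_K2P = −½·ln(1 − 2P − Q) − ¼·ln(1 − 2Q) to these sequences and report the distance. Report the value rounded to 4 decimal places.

0.1074

The sequences differ at positions 16 (T/G, transversion), 19 (G/A, transition), 34 (A/T, transversion), 39 (T/A, transversion).
Of the 4 differences, 1 transition and 3 transversions over 40 sites: P = 1/40 = 0.025000, Q = 3/40 = 0.075000.
d = −0.5·ln(0.875000) − 0.25·ln(0.850000) = −0.5·(-0.133531) − 0.25·(-0.162519) = 0.1074.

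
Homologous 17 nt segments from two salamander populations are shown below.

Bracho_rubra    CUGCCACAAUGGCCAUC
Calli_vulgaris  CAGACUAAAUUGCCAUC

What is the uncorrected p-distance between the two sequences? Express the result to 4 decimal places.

0.2941

Mismatches occur at site 2 (U→A), site 4 (C→A), site 6 (A→U), site 7 (C→A), site 11 (G→U).
There are 5 differences over 17 sites, so p = 5/17 = 0.2941.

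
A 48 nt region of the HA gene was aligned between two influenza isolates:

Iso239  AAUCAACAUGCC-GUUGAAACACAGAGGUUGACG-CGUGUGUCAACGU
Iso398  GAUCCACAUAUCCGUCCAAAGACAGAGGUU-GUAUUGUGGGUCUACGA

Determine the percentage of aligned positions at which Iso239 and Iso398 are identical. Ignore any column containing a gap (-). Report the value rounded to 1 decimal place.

68.9%

Excluding the 3 gap columns leaves 45 comparable sites.
Mismatches occur at site 1 (A→G), site 5 (A→C), site 10 (G→A), site 11 (C→U), site 16 (U→C), site 17 (G→C), site 21 (C→G), site 32 (A→G), site 33 (C→U), site 34 (G→A), site 36 (C→U), site 40 (U→G), site 44 (A→U), site 48 (U→A).
31 of the 45 comparable sites match, so the percent identity is 31/45 × 100 = 68.9%.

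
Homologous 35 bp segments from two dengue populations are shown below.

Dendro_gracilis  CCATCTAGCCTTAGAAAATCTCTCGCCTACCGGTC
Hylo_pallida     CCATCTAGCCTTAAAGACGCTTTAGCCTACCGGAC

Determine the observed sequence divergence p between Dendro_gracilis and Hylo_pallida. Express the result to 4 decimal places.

Mismatches occur at site 14 (G/A), site 16 (A/G), site 18 (A/C), site 19 (T/G), site 22 (C/T), site 24 (C/A), site 34 (T/A).
There are 7 differences over 35 sites, so p = 7/35 = 0.2000.

0.2000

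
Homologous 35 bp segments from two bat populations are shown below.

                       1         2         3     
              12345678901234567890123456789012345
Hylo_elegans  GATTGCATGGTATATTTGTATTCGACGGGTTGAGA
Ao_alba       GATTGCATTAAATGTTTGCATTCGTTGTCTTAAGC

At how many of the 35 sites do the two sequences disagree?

11

Mismatches occur at site 9 (G/T), site 10 (G/A), site 11 (T/A), site 14 (A/G), site 19 (T/C), site 25 (A/T), site 26 (C/T), site 28 (G/T), site 29 (G/C), site 32 (G/A), site 35 (A/C).
That gives 11 mismatches out of 35 aligned sites, so the Hamming distance is 11.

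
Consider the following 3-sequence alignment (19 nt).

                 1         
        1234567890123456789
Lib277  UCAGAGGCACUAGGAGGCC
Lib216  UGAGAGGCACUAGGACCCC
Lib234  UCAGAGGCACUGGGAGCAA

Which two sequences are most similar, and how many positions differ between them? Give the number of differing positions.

Pairwise Hamming distances:
  Lib277 vs Lib216: 3
  Lib277 vs Lib234: 4
  Lib216 vs Lib234: 5
The smallest is 3, between Lib277 and Lib216.

3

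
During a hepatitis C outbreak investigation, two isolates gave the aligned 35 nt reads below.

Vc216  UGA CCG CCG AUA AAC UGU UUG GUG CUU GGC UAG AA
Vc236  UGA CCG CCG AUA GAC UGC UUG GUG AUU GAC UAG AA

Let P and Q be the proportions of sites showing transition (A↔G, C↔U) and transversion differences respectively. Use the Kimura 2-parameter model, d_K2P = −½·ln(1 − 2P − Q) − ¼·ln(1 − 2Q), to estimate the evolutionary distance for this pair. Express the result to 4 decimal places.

0.1263

The sequences differ at positions 13 (A/G, transition), 18 (U/C, transition), 25 (C/A, transversion), 29 (G/A, transition).
Of the 4 differences, 3 transitions and 1 transversion over 35 sites: P = 3/35 = 0.085714, Q = 1/35 = 0.028571.
d = −0.5·ln(0.800001) − 0.25·ln(0.942858) = −0.5·(-0.223142) − 0.25·(-0.058840) = 0.1263.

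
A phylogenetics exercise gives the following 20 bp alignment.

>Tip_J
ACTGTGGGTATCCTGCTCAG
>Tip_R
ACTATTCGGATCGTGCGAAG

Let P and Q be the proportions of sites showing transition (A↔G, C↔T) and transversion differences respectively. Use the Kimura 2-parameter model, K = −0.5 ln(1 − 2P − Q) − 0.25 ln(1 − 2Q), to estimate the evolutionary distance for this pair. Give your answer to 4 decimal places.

The sequences differ at positions 4 (G/A, transition), 6 (G/T, transversion), 7 (G/C, transversion), 9 (T/G, transversion), 13 (C/G, transversion), 17 (T/G, transversion), 18 (C/A, transversion).
Of the 7 differences, 1 transition and 6 transversions over 20 sites: P = 1/20 = 0.050000, Q = 6/20 = 0.300000.
d = −0.5·ln(0.600000) − 0.25·ln(0.400000) = −0.5·(-0.510826) − 0.25·(-0.916291) = 0.4845.

0.4845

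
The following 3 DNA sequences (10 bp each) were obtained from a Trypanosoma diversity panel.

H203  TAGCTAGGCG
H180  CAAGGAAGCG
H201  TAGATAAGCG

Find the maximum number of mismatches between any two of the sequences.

5

Pairwise Hamming distances:
  H203 vs H180: 5
  H203 vs H201: 2
  H180 vs H201: 4
The largest is 5, between H203 and H180.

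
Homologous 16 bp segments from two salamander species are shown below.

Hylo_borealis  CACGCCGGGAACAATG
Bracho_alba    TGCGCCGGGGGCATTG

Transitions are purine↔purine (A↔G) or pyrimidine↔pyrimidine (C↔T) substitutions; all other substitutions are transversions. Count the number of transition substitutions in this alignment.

4

The sequences differ at positions 1 (C/T, transition), 2 (A/G, transition), 10 (A/G, transition), 11 (A/G, transition), 14 (A/T, transversion).
Of the 5 differences, 4 transitions and 1 transversion, so the answer is 4.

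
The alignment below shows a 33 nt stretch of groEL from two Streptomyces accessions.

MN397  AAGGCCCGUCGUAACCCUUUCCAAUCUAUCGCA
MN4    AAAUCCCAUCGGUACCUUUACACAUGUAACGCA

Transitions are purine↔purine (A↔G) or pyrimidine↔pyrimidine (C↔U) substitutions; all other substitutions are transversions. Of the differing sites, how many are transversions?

8

Differing sites — 3:G/A (Ti); 4:G/U (Tv); 8:G/A (Ti); 12:U/G (Tv); 13:A/U (Tv); 17:C/U (Ti); 20:U/A (Tv); 22:C/A (Tv); 23:A/C (Tv); 26:C/G (Tv); 29:U/A (Tv).
Of the 11 differences, 3 transitions and 8 transversions, so the answer is 8.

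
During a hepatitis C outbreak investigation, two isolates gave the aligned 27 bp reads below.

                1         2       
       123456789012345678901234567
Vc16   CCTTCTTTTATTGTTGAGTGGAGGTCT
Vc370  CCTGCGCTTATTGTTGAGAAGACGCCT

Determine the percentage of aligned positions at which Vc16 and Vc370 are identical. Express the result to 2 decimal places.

Mismatches occur at site 4 (T/G), site 6 (T/G), site 7 (T/C), site 19 (T/A), site 20 (G/A), site 23 (G/C), site 25 (T/C).
20 of the 27 sites match, so the percent identity is 20/27 × 100 = 74.07%.

74.07%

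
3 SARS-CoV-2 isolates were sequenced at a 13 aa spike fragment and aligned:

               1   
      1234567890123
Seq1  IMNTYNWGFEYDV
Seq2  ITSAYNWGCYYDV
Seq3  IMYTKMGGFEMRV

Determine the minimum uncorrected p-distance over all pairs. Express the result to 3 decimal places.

Pairwise Hamming distances:
  Seq1 vs Seq2: 5
  Seq1 vs Seq3: 6
  Seq2 vs Seq3: 10
The smallest is 5 mismatches, between Seq1 and Seq2; p = 5/13 = 0.385.

0.385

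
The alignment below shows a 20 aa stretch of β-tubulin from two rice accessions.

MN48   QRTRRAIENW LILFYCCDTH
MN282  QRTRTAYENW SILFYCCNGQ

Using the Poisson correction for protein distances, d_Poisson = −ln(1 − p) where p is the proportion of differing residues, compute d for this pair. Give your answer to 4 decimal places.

The sequences differ at positions 5 (R/T), 7 (I/Y), 11 (L/S), 18 (D/N), 19 (T/G), 20 (H/Q).
p = 6/20 = 0.300000.
d = −ln(1 − 0.300000) = −ln(0.700000) = 0.3567.

0.3567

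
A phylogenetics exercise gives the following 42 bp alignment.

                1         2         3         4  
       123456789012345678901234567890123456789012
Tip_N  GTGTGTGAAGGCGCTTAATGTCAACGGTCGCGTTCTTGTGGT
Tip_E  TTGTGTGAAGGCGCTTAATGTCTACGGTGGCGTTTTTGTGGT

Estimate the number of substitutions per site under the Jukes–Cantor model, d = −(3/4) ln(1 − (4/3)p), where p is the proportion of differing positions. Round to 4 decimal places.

Differing sites — 1:G/T; 23:A/T; 29:C/G; 35:C/T.
p = 4/42 = 0.095238.
d = −0.75 · ln(1 − (4/3)·0.095238) = −0.75 · ln(0.873016) = −0.75 · (-0.135801) = 0.1019.

0.1019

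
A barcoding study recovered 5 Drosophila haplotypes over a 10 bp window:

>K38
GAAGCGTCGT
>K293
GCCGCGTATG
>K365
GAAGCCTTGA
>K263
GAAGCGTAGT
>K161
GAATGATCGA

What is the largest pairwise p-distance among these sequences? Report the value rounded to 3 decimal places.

0.800

Pairwise Hamming distances:
  K38 vs K293: 5
  K38 vs K365: 3
  K38 vs K263: 1
  K38 vs K161: 4
  K293 vs K365: 6
  K293 vs K263: 4
  K293 vs K161: 8
  K365 vs K263: 3
  K365 vs K161: 4
  K263 vs K161: 5
The largest is 8 mismatches, between K293 and K161; p = 8/10 = 0.800.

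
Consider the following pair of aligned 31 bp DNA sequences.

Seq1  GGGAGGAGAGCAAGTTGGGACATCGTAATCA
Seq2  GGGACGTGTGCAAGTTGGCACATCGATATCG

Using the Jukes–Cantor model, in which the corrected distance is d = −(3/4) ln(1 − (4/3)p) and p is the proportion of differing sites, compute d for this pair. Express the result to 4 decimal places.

0.2687

Differing sites — 5:G/C; 7:A/T; 9:A/T; 19:G/C; 26:T/A; 27:A/T; 31:A/G.
p = 7/31 = 0.225806.
d = −0.75 · ln(1 − (4/3)·0.225806) = −0.75 · ln(0.698925) = −0.75 · (-0.358212) = 0.2687.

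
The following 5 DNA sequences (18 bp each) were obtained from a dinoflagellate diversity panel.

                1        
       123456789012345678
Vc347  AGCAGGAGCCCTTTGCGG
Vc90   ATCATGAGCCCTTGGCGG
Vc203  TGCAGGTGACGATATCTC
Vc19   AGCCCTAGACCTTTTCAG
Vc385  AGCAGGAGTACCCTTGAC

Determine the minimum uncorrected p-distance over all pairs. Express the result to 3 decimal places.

Pairwise Hamming distances:
  Vc347 vs Vc90: 3
  Vc347 vs Vc203: 9
  Vc347 vs Vc19: 6
  Vc347 vs Vc385: 8
  Vc90 vs Vc203: 11
  Vc90 vs Vc19: 8
  Vc90 vs Vc385: 11
  Vc203 vs Vc19: 10
  Vc203 vs Vc385: 10
  Vc19 vs Vc385: 9
The smallest is 3 mismatches, between Vc347 and Vc90; p = 3/18 = 0.167.

0.167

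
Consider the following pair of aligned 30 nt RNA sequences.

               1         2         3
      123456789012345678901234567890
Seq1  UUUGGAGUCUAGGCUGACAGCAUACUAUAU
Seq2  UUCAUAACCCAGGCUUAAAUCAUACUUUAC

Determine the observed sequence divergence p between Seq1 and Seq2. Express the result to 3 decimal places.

The sequences differ at positions 3 (U/C), 4 (G/A), 5 (G/U), 7 (G/A), 8 (U/C), 10 (U/C), 16 (G/U), 18 (C/A), 20 (G/U), 27 (A/U), 30 (U/C).
There are 11 differences over 30 sites, so p = 11/30 = 0.367.

0.367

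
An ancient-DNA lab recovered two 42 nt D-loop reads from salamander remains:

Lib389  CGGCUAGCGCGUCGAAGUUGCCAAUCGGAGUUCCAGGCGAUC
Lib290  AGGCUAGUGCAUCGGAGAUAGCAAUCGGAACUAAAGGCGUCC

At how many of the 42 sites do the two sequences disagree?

Mismatches occur at site 1 (C→A), site 8 (C→U), site 11 (G→A), site 15 (A→G), site 18 (U→A), site 20 (G→A), site 21 (C→G), site 30 (G→A), site 31 (U→C), site 33 (C→A), site 34 (C→A), site 40 (A→U), site 41 (U→C).
That gives 13 mismatches out of 42 aligned sites, so the Hamming distance is 13.

13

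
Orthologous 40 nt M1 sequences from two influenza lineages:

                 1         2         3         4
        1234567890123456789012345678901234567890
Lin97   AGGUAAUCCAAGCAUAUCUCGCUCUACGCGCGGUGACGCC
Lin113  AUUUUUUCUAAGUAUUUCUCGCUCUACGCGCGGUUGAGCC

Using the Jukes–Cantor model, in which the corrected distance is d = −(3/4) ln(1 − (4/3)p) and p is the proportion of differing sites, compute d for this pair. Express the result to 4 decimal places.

Differing sites — 2:G/U; 3:G/U; 5:A/U; 6:A/U; 9:C/U; 13:C/U; 16:A/U; 35:G/U; 36:A/G; 37:C/A.
p = 10/40 = 0.250000.
d = −0.75 · ln(1 − (4/3)·0.250000) = −0.75 · ln(0.666667) = −0.75 · (-0.405465) = 0.3041.

0.3041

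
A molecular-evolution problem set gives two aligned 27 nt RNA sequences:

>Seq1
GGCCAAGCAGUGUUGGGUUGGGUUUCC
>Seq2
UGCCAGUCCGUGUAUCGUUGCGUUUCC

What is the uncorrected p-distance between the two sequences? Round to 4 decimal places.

The sequences differ at positions 1 (G/U), 6 (A/G), 7 (G/U), 9 (A/C), 14 (U/A), 15 (G/U), 16 (G/C), 21 (G/C).
There are 8 differences over 27 sites, so p = 8/27 = 0.2963.

0.2963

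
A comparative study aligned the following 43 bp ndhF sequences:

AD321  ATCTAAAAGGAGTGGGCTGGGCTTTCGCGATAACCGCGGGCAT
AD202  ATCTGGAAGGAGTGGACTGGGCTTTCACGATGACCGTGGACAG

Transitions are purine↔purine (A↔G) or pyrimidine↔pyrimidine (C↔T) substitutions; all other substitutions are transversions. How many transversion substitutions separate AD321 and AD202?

Differing sites — 5:A/G (Ti); 6:A/G (Ti); 16:G/A (Ti); 27:G/A (Ti); 32:A/G (Ti); 37:C/T (Ti); 40:G/A (Ti); 43:T/G (Tv).
Of the 8 differences, 7 transitions and 1 transversion, so the answer is 1.

1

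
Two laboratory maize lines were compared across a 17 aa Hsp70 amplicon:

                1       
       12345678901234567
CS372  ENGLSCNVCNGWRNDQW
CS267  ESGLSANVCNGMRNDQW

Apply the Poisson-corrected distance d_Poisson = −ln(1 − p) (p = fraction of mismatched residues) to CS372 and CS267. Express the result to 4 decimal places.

0.1942

The sequences differ at positions 2 (N/S), 6 (C/A), 12 (W/M).
p = 3/17 = 0.176471.
d = −ln(1 − 0.176471) = −ln(0.823529) = 0.1942.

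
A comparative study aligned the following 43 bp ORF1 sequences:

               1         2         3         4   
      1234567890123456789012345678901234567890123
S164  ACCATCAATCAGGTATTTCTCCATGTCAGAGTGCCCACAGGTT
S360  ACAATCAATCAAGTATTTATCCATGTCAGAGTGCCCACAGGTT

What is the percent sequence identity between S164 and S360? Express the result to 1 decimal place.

93.0%

Mismatches occur at site 3 (C→A), site 12 (G→A), site 19 (C→A).
40 of the 43 sites match, so the percent identity is 40/43 × 100 = 93.0%.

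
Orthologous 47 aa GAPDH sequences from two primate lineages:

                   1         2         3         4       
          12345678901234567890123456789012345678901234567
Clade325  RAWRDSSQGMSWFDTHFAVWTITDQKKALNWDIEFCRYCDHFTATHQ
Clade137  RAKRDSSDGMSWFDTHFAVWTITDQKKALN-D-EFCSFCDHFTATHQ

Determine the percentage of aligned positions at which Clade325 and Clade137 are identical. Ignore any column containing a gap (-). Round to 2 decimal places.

91.11%

Excluding the 2 gap columns leaves 45 comparable sites.
Differing sites — 3:W/K; 8:Q/D; 37:R/S; 38:Y/F.
41 of the 45 comparable sites match, so the percent identity is 41/45 × 100 = 91.11%.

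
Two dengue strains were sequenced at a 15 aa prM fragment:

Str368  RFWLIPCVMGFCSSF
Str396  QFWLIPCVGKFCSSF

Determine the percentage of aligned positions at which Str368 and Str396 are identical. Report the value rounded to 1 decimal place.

80.0%

Mismatches occur at site 1 (R→Q), site 9 (M→G), site 10 (G→K).
12 of the 15 sites match, so the percent identity is 12/15 × 100 = 80.0%.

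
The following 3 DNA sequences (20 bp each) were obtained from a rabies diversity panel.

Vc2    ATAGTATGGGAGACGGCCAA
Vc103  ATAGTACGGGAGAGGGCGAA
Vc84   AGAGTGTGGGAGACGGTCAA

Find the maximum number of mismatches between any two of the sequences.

Pairwise Hamming distances:
  Vc2 vs Vc103: 3
  Vc2 vs Vc84: 3
  Vc103 vs Vc84: 6
The largest is 6, between Vc103 and Vc84.

6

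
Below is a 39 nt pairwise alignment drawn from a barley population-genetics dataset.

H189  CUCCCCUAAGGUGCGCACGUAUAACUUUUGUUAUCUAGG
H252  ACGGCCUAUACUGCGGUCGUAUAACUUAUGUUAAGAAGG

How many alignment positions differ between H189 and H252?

Differing sites — 1:C/A; 2:U/C; 3:C/G; 4:C/G; 9:A/U; 10:G/A; 11:G/C; 16:C/G; 17:A/U; 28:U/A; 34:U/A; 35:C/G; 36:U/A.
That gives 13 mismatches out of 39 aligned sites, so the Hamming distance is 13.

13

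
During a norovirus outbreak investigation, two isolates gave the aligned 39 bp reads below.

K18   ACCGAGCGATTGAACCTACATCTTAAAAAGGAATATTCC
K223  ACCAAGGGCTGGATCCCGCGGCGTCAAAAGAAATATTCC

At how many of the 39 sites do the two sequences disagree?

12

Differing sites — 4:G/A; 7:C/G; 9:A/C; 11:T/G; 14:A/T; 17:T/C; 18:A/G; 20:A/G; 21:T/G; 23:T/G; 25:A/C; 31:G/A.
That gives 12 mismatches out of 39 aligned sites, so the Hamming distance is 12.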